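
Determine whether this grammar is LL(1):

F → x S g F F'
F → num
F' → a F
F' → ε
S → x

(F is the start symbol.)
A grammar is LL(1) if for each non-terminal N with multiple productions, the predict sets of those productions are pairwise disjoint, where PREDICT(N → α) = (FIRST(α) \ {ε}) ∪ (FOLLOW(N) if α ⇒* ε).

Relevant sets:
  FOLLOW(F') = { $, 'a' }

For F:
  PREDICT(F → x S g F F') = { 'x' }
  PREDICT(F → num) = { 'num' }
For F':
  PREDICT(F' → a F) = { 'a' }
  PREDICT(F' → ε) = { $, 'a' }
S has a single production, so nothing to check there.

Conflict found: Predict set conflict for F': { 'a' }
The grammar is NOT LL(1).

Answer: No. Predict set conflict for F': { 'a' }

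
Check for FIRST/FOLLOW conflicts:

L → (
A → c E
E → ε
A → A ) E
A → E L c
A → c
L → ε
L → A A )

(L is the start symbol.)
Yes. L → A A ')' with FOLLOW(L) on { 'c' }

A FIRST/FOLLOW conflict occurs when a non-terminal N has a nullable alternative N → β (β ⇒* ε) and another alternative N → α with FIRST(α) ∩ FOLLOW(N) ≠ ∅: on such a lookahead the parser cannot decide between expanding α and letting N vanish via β.

Nullable non-terminals: E, L.
FIRST sets used below: FIRST(A) = { '(', 'c' }
E has a nullable alternative but only one production, so nothing to check.

L: nullable alternative(s) L → ε; FOLLOW(L) = { $, 'c' }
  L → (: FIRST \ {ε} = { '(' } — disjoint from FOLLOW(L)
  L → ε: FIRST \ {ε} = { } — this is the only nullable alternative, skip
  L → A A ): FIRST \ {ε} = { '(', 'c' } — overlaps FOLLOW(L) on { 'c' }: CONFLICT

A has no nullable alternative, so no FIRST/FOLLOW check is needed there.

So the grammar has 1 FIRST/FOLLOW conflict (marked CONFLICT above).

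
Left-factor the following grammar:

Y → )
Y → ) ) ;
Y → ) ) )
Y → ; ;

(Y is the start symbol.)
Left-factoring transforms A → αβ₁ | αβ₂ into A → αA' and A' → β₁ | β₂
(α is the longest common prefix among the alternatives). Repeat until
no nonterminal has two alternatives with a common prefix.

Round 1: Y has alternatives sharing prefix ')'. Introduce Y': Y → ) Y'
  Add: Y' → ε
  Add: Y' → ) ;
  Add: Y' → ) )

Round 2: Y' has alternatives sharing prefix ')'. Introduce Y'': Y' → ) Y''
  Add: Y'' → ;
  Add: Y'' → )

No remaining common prefixes — done.

Resulting grammar:
Y → ) Y'
Y' → ε
Y' → ) Y''
Y'' → ;
Y'' → )
Y → ; ;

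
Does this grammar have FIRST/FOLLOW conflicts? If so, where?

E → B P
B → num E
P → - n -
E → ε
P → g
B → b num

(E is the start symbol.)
No FIRST/FOLLOW conflicts.

A FIRST/FOLLOW conflict occurs when a non-terminal N has a nullable alternative N → β (β ⇒* ε) and another alternative N → α with FIRST(α) ∩ FOLLOW(N) ≠ ∅: on such a lookahead the parser cannot decide between expanding α and letting N vanish via β.

Nullable non-terminals: E.
FIRST sets used below: FIRST(B) = { 'b', 'num' }

E: nullable alternative(s) E → ε; FOLLOW(E) = { $, '-', 'g' }
  E → B P: FIRST \ {ε} = { 'b', 'num' } — disjoint from FOLLOW(E)
  E → ε: FIRST \ {ε} = { } — this is the only nullable alternative, skip

B, P have no nullable alternative, so no FIRST/FOLLOW check is needed there.

No FIRST/FOLLOW conflicts found.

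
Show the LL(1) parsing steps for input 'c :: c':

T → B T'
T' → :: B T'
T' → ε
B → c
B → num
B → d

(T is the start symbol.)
LL(1) parsing maintains a stack (initially the start symbol over $) and the input. At each step: if the stack top is a terminal, match it against the current input token; if it is a non-terminal N, replace it with the RHS of M[N, lookahead] (the unique production whose predict set contains the lookahead).

Stack is shown with the top on the left.

Stack      Input     Action
---------------------------
T $        c :: c $  output T → B T'
B T' $     c :: c $  output B → c
c T' $     c :: c $  match 'c'
T' $       :: c $    output T' → :: B T'
:: B T' $  :: c $    match '::'
B T' $     c $       output B → c
c T' $     c $       match 'c'
T' $       $         output T' → ε
$          $         accept

The string is accepted.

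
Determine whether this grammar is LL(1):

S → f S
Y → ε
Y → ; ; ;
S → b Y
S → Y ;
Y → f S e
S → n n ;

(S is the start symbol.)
Relevant sets:
  FIRST(Y) = { ';', 'f', ε }
  FOLLOW(Y) = { $, ';', 'e' }

For S:
  PREDICT(S → f S) = { 'f' }
  PREDICT(S → b Y) = { 'b' }
  PREDICT(S → Y ';') = { ';', 'f' }
  PREDICT(S → n n ';') = { 'n' }
For Y:
  PREDICT(Y → ε) = { $, ';', 'e' }
  PREDICT(Y → ';' ';' ';') = { ';' }
  PREDICT(Y → f S e) = { 'f' }

Conflict found: Predict set conflict for S: { 'f' }
The grammar is NOT LL(1).

Answer: No. Predict set conflict for S: { 'f' }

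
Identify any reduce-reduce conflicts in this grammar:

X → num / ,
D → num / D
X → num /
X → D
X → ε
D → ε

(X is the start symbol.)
Yes — I0: [D → .] vs [X → .]; I4: [D → .] vs [X → num / .]

A reduce-reduce conflict occurs when an LR(0) state has two complete items [A → α .] and [B → β .] — both call for a reduction, and with no lookahead the parser cannot choose between them.

Augment with X' → X and build the canonical LR(0) collection (I0 = CLOSURE({[X' → . X]}), then GOTO on every symbol after a dot until no new states appear). It has 9 states:
  I0: { [D → . num / D], [D → .], [X → . D], [X → . num / ,], [X → . num /], [X → .], [X' → . X] }  — shift, 2 reduces
  I1: { [X → D .] }  — reduce
  I2: { [X' → X .] }  — accept
  I3: { [D → num . / D], [X → num . / ,], [X → num . /] }  — shift
  I4: { [D → . num / D], [D → .], [D → num / . D], [X → num / . ,], [X → num / .] }  — shift, 2 reduces
  I5: { [X → num / , .] }  — reduce
  I6: { [D → num / D .] }  — reduce
  I7: { [D → num . / D] }  — shift
  I8: { [D → . num / D], [D → .], [D → num / . D] }  — shift, reduce

I0 contains complete items [D → .], [X → .] — reduce-reduce conflict.
I4 contains complete items [D → .], [X → num / .] — reduce-reduce conflict.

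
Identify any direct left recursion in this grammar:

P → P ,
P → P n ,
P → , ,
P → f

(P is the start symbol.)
Direct left recursion occurs when N → N α for some non-terminal N (the right-hand side begins with the left-hand side itself).

P → P ,: LEFT RECURSIVE (starts with P)
P → P n ,: LEFT RECURSIVE (starts with P)
P → , ,: starts with ','
P → f: starts with f

The grammar has direct left recursion on: P.

Answer: Yes, P is left-recursive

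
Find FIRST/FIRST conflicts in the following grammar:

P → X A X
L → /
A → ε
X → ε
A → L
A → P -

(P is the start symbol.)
A FIRST/FIRST conflict occurs when two productions N → α and N → β for the same non-terminal have FIRST(α) ∩ FIRST(β) ≠ ∅ (with ε ∈ FIRST of a nullable right-hand side, so two nullable alternatives also conflict).

FIRST sets of the non-terminals at (or reachable through a nullable prefix from) the front of some alternative:
  FIRST(L) = { '/' }
  FIRST(P) = { '-', '/', ε }

Productions for A:
  A → ε: FIRST = { ε }
  A → L: FIRST = { '/' }
  A → P -: FIRST = { '-', '/' }
P, L, X have only one production, so no FIRST/FIRST conflict is possible there.

Conflict for A: A → L and A → P -
  Overlap: { '/' }

Answer: Yes. A → L / A → P '-' on { '/' }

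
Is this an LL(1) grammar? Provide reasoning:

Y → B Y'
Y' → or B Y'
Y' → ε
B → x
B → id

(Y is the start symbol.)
Yes, the grammar is LL(1).

Relevant sets:
  FOLLOW(Y') = { $ }

For Y':
  PREDICT(Y' → or B Y') = { 'or' }
  PREDICT(Y' → ε) = { $ }
For B:
  PREDICT(B → x) = { 'x' }
  PREDICT(B → id) = { 'id' }
Y has a single production, so nothing to check there.

All predict sets are disjoint. The grammar IS LL(1).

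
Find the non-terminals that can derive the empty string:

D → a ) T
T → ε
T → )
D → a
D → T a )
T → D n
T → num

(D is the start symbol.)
ε-productions: T → ε
So T is immediately nullable.
No further non-terminal can be added: every production for the remaining non-terminals contains a terminal or a non-nullable non-terminal.
Nullable = { 'T' }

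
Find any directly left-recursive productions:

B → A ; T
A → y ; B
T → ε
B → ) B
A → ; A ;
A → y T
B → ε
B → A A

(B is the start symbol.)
No direct left recursion

Direct left recursion occurs when N → N α for some non-terminal N (the right-hand side begins with the left-hand side itself).

B → A ; T: starts with A
A → y ; B: starts with y
T → ε: starts with ε
B → ) B: starts with ')'
A → ; A ;: starts with ';'
A → y T: starts with y
B → ε: starts with ε
B → A A: starts with A

No direct left recursion found.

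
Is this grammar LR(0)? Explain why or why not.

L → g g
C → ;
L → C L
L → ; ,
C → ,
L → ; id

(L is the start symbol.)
No. Shift-reduce conflict between [C → ; .] and [L → ; . ,]

A grammar is LR(0) if no state in the canonical LR(0) collection has:
  - both a shift item (dot before a terminal) and a complete item (shift-reduce conflict), or
  - two or more complete items (reduce-reduce conflict; the accept item [L' → L .] counts as a complete item here).

Augment with L' → L and build the canonical LR(0) collection (I0 = CLOSURE({[L' → . L]}), then GOTO on every symbol after a dot until no new states appear). It has 10 states:
  I0: { [C → . ,], [C → . ;], [L → . ; ,], [L → . ; id], [L → . C L], [L → . g g], [L' → . L] }  — shift
  I1: { [C → , .] }  — reduce
  I2: { [C → ; .], [L → ; . ,], [L → ; . id] }  — shift, reduce
  I3: { [C → . ,], [C → . ;], [L → . ; ,], [L → . ; id], [L → . C L], [L → . g g], [L → C . L] }  — shift
  I4: { [L' → L .] }  — accept
  I5: { [L → g . g] }  — shift
  I6: { [L → g g .] }  — reduce
  I7: { [L → C L .] }  — reduce
  I8: { [L → ; , .] }  — reduce
  I9: { [L → ; id .] }  — reduce

Conflict in state I2:
  Shift-reduce conflict between [C → ; .] and [L → ; . ,]
So the grammar is NOT LR(0).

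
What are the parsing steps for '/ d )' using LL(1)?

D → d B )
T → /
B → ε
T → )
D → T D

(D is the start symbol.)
Stack is shown with the top on the left.

Stack    Input    Action
------------------------
D $      / d ) $  output D → T D
T D $    / d ) $  output T → /
/ D $    / d ) $  match '/'
D $      d ) $    output D → d B )
d B ) $  d ) $    match 'd'
B ) $    ) $      output B → ε
) $      ) $      match ')'
$        $        accept

The string is accepted.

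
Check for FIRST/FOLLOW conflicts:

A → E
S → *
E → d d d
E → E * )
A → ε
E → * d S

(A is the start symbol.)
No FIRST/FOLLOW conflicts.

Nullable non-terminals: A.
FIRST sets used below: FIRST(E) = { '*', 'd' }

A: nullable alternative(s) A → ε; FOLLOW(A) = { $ }
  A → E: FIRST \ {ε} = { '*', 'd' } — disjoint from FOLLOW(A)
  A → ε: FIRST \ {ε} = { } — this is the only nullable alternative, skip

E, S have no nullable alternative, so no FIRST/FOLLOW check is needed there.

No FIRST/FOLLOW conflicts found.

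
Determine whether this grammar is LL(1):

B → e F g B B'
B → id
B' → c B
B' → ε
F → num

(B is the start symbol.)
No. Predict set conflict for B': { 'c' }

Relevant sets:
  FOLLOW(B') = { $, 'c' }

For B:
  PREDICT(B → e F g B B') = { 'e' }
  PREDICT(B → id) = { 'id' }
For B':
  PREDICT(B' → c B) = { 'c' }
  PREDICT(B' → ε) = { $, 'c' }
F has a single production, so nothing to check there.

Conflict found: Predict set conflict for B': { 'c' }
The grammar is NOT LL(1).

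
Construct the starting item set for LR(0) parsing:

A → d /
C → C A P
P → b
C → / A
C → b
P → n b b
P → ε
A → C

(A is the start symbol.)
First, augment the grammar with A' → A
I₀ = CLOSURE({ [A' → . A] }):
  [A' → . A] has the dot before A: add [A → . d /], [A → . C]
  [A → . C] has the dot before C: add [C → . C A P], [C → . / A], [C → . b]
No further items can be added.

I₀ = { [A → . C], [A → . d /], [A' → . A], [C → . / A], [C → . C A P], [C → . b] }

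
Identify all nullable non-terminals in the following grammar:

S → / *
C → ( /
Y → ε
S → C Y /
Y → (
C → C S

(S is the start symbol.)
ε-productions: Y → ε
So Y is immediately nullable.
No further non-terminal can be added: every production for the remaining non-terminals contains a terminal or a non-nullable non-terminal.
Nullable = { 'Y' }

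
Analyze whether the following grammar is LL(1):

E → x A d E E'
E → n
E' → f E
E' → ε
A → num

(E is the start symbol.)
A grammar is LL(1) if for each non-terminal N with multiple productions, the predict sets of those productions are pairwise disjoint, where PREDICT(N → α) = (FIRST(α) \ {ε}) ∪ (FOLLOW(N) if α ⇒* ε).

Relevant sets:
  FOLLOW(E') = { $, 'f' }

For E:
  PREDICT(E → x A d E E') = { 'x' }
  PREDICT(E → n) = { 'n' }
For E':
  PREDICT(E' → f E) = { 'f' }
  PREDICT(E' → ε) = { $, 'f' }
A has a single production, so nothing to check there.

Conflict found: Predict set conflict for E': { 'f' }
The grammar is NOT LL(1).

Answer: No. Predict set conflict for E': { 'f' }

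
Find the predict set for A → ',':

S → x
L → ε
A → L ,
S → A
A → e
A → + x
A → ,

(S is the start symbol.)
{ ',' }

PREDICT(A → ',') = (FIRST(RHS) \ {ε}) ∪ (FOLLOW(A) if ε ∈ FIRST(RHS), i.e. RHS ⇒* ε)
FIRST(',') = { ',' }
ε ∉ FIRST(','), so FOLLOW(A) is not added.
PREDICT(A → ',') = { ',' }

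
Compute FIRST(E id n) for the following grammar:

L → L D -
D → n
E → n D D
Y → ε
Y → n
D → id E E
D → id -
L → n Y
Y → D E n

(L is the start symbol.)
FIRST sets of the non-terminals involved (from the grammar, by fixed-point iteration):
  FIRST(E) = { 'n' }

To compute FIRST(E id n), process the symbols left to right:
Symbol E is a non-terminal. Add FIRST(E) \ {ε} = { 'n' }
E is not nullable (ε ∉ FIRST(E)), so stop here.
FIRST(E id n) = { 'n' }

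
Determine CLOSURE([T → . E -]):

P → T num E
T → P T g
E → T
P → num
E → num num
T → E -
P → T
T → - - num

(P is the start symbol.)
To compute CLOSURE, for each item [A → α.Bβ] where B is a non-terminal, add [B → .γ] for all productions B → γ; repeat for the newly added items until nothing changes.

Start with: [T → . E -]
  [T → . E -] has the dot before E: add [E → . T], [E → . num num]
  [E → . T] has the dot before T: add [T → . P T g], [T → . - - num]
  [T → . P T g] has the dot before P: add [P → . T num E], [P → . num], [P → . T]
No further items can be added.

CLOSURE = { [E → . T], [E → . num num], [P → . T num E], [P → . T], [P → . num], [T → . - - num], [T → . E -], [T → . P T g] }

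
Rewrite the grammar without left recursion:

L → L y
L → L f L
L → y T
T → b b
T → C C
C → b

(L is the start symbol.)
L → y T L'
L' → y L'
L' → f L L'
L' → ε
T → b b
T → C C
C → b

L is directly left-recursive. The standard transformation for
  A → A α₁ | ... | A α_m | β₁ | ... | β_n
is
  A  → β₁ A' | ... | β_n A'
  A' → α₁ A' | ... | α_m A' | ε

L → y T becomes L → y T L'
L → L y becomes L' → y L'
L → L f L becomes L' → f L L'
Add L' → ε

Productions for other non-terminals are unchanged:
  T → b b
  T → C C
  C → b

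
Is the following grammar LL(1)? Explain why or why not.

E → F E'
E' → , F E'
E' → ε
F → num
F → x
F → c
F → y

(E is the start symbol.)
Yes, the grammar is LL(1).

Relevant sets:
  FOLLOW(E') = { $ }

For E':
  PREDICT(E' → ',' F E') = { ',' }
  PREDICT(E' → ε) = { $ }
For F:
  PREDICT(F → num) = { 'num' }
  PREDICT(F → x) = { 'x' }
  PREDICT(F → c) = { 'c' }
  PREDICT(F → y) = { 'y' }
E has a single production, so nothing to check there.

All predict sets are disjoint. The grammar IS LL(1).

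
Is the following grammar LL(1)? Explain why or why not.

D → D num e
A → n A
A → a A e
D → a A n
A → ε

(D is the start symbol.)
No. Predict set conflict for D: { 'a' }

A grammar is LL(1) if for each non-terminal N with multiple productions, the predict sets of those productions are pairwise disjoint, where PREDICT(N → α) = (FIRST(α) \ {ε}) ∪ (FOLLOW(N) if α ⇒* ε).

Relevant sets:
  FIRST(D) = { 'a' }
  FOLLOW(A) = { 'e', 'n' }

For D:
  PREDICT(D → D num e) = { 'a' }
  PREDICT(D → a A n) = { 'a' }
For A:
  PREDICT(A → n A) = { 'n' }
  PREDICT(A → a A e) = { 'a' }
  PREDICT(A → ε) = { 'e', 'n' }

Conflict found: Predict set conflict for D: { 'a' }
The grammar is NOT LL(1).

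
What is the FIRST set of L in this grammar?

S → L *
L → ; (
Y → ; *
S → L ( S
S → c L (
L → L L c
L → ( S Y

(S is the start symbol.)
{ '(', ';' }

To compute FIRST(L), examine every production with L on the left-hand side, reading each right-hand side left to right until a non-nullable symbol is reached.

From L → ; (:
  - ';' is a terminal: add ';' and stop
From L → L L c:
  - L is the symbol being defined: contributes nothing new
    L is not nullable, so stop
From L → ( S Y:
  - '(' is a terminal: add '(' and stop

Collecting: FIRST(L) = { '(', ';' }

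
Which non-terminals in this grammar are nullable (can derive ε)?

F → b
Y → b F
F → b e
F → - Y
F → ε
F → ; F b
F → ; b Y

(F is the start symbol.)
A non-terminal is nullable if it can derive ε (the empty string): either it has an ε-production, or it has a production whose right-hand side consists entirely of nullable non-terminals.

ε-productions: F → ε
So F is immediately nullable.
No further non-terminal can be added: every production for the remaining non-terminals contains a terminal or a non-nullable non-terminal.
Nullable = { 'F' }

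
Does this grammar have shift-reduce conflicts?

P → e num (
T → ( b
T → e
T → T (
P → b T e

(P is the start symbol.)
No shift-reduce conflicts

A shift-reduce conflict occurs when an LR(0) state has both:
  - a complete (reduce) item [A → α .] (dot at the end), and
  - a shift item [B → β . c γ] (dot before a terminal).

Augment with P' → P and build the canonical LR(0) collection (I0 = CLOSURE({[P' → . P]}), then GOTO on every symbol after a dot until no new states appear). It has 12 states:
  I0: { [P → . b T e], [P → . e num (], [P' → . P] }  — shift
  I1: { [P' → P .] }  — accept
  I2: { [P → b . T e], [T → . ( b], [T → . T (], [T → . e] }  — shift
  I3: { [P → e . num (] }  — shift
  I4: { [P → e num . (] }  — shift
  I5: { [P → e num ( .] }  — reduce
  I6: { [T → ( . b] }  — shift
  I7: { [P → b T . e], [T → T . (] }  — shift
  I8: { [T → e .] }  — reduce
  I9: { [T → T ( .] }  — reduce
  I10: { [P → b T e .] }  — reduce
  I11: { [T → ( b .] }  — reduce

No state contains both a complete item and a shift item.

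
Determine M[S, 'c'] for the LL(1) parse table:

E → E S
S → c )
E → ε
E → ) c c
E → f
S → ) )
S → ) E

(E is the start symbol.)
S → c )

To find M[S, 'c'], we find productions for S where 'c' is in the predict set (PREDICT(N → α) = (FIRST(α) \ {ε}) ∪ (FOLLOW(N) if α ⇒* ε)).

S → c ): PREDICT = { 'c' }
  'c' is in predict set, so this production goes in M[S, 'c']
S → ) ): PREDICT = { ')' }
S → ) E: PREDICT = { ')' }

M[S, 'c'] = S → c )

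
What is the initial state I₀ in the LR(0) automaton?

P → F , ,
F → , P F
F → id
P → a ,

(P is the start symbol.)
{ [F → . , P F], [F → . id], [P → . F , ,], [P → . a ,], [P' → . P] }

First, augment the grammar with P' → P
I₀ = CLOSURE({ [P' → . P] }):
  [P' → . P] has the dot before P: add [P → . F , ,], [P → . a ,]
  [P → . F , ,] has the dot before F: add [F → . , P F], [F → . id]
No further items can be added.

I₀ = { [F → . , P F], [F → . id], [P → . F , ,], [P → . a ,], [P' → . P] }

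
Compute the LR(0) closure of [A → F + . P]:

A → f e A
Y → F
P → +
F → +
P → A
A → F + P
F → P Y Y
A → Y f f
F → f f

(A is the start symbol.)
{ [A → . F + P], [A → . Y f f], [A → . f e A], [A → F + . P], [F → . +], [F → . P Y Y], [F → . f f], [P → . +], [P → . A], [Y → . F] }

To compute CLOSURE, for each item [A → α.Bβ] where B is a non-terminal, add [B → .γ] for all productions B → γ; repeat for the newly added items until nothing changes.

Start with: [A → F + . P]
  [A → F + . P] has the dot before P: add [P → . +], [P → . A]
  [P → . A] has the dot before A: add [A → . f e A], [A → . F + P], [A → . Y f f]
  [A → . F + P] has the dot before F: add [F → . +], [F → . P Y Y], [F → . f f]
  [A → . Y f f] has the dot before Y: add [Y → . F]
No further items can be added.

CLOSURE = { [A → . F + P], [A → . Y f f], [A → . f e A], [A → F + . P], [F → . +], [F → . P Y Y], [F → . f f], [P → . +], [P → . A], [Y → . F] }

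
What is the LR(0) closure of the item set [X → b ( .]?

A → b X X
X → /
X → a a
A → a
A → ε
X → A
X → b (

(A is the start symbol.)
To compute CLOSURE, for each item [A → α.Bβ] where B is a non-terminal, add [B → .γ] for all productions B → γ; repeat for the newly added items until nothing changes.

Start with: [X → b ( .]
The dot is at the end, so nothing is added.

CLOSURE = { [X → b ( .] }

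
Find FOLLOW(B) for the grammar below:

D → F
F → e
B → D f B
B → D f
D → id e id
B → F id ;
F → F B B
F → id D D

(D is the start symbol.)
In B → D f B: B is at the end; this adds FOLLOW(B) to itself — nothing new
In F → F B B: B is followed by B, add FIRST(B) \ {ε} = { 'e', 'id' }
In F → F B B: B is at the end, add FOLLOW(F)

The FOLLOW sets referred to above (computed the same way, to a fixed point):
  FOLLOW(F) = { $, 'e', 'f', 'id' }

Taking the union: FOLLOW(B) = { $, 'e', 'f', 'id' }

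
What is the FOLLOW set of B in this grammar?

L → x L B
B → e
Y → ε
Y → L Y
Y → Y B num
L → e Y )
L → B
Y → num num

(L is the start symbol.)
In L → x L B: B is at the end, add FOLLOW(L)
In Y → Y B num: B is followed by num, add FIRST(num) \ {ε} = { 'num' }
In L → B: B is at the end, add FOLLOW(L)

The FOLLOW sets referred to above (computed the same way, to a fixed point):
  FOLLOW(L) = { $, ')', 'e', 'num', 'x' }

Taking the union: FOLLOW(B) = { $, ')', 'e', 'num', 'x' }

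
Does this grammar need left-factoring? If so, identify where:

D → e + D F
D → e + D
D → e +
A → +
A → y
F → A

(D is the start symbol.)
Yes, D has productions with common prefix 'e +'

Left-factoring is needed when two productions for the same non-terminal
share a common prefix on the right-hand side.

Productions for D:
  D → e + D F
  D → e + D
  D → e +
Productions for A:
  A → +
  A → y

Found common prefix 'e +' in productions for D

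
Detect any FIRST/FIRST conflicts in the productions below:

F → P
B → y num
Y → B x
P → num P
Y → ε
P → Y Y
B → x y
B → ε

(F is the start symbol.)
A FIRST/FIRST conflict occurs when two productions N → α and N → β for the same non-terminal have FIRST(α) ∩ FIRST(β) ≠ ∅ (with ε ∈ FIRST of a nullable right-hand side, so two nullable alternatives also conflict).

FIRST sets of the non-terminals at (or reachable through a nullable prefix from) the front of some alternative:
  FIRST(B) = { 'x', 'y', ε }
  FIRST(Y) = { 'x', 'y', ε }

Productions for B:
  B → y num: FIRST = { 'y' }
  B → x y: FIRST = { 'x' }
  B → ε: FIRST = { ε }
Productions for Y:
  Y → B x: FIRST = { 'x', 'y' }
  Y → ε: FIRST = { ε }
Productions for P:
  P → num P: FIRST = { 'num' }
  P → Y Y: FIRST = { 'x', 'y', ε }
F has only one production, so no FIRST/FIRST conflict is possible there.

All alternatives of each non-terminal have pairwise disjoint FIRST sets.

Answer: No FIRST/FIRST conflicts.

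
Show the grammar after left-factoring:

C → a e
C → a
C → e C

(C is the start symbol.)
C → a C'
C' → e
C' → ε
C → e C

Left-factoring transforms A → αβ₁ | αβ₂ into A → αA' and A' → β₁ | β₂
(α is the longest common prefix among the alternatives). Repeat until
no nonterminal has two alternatives with a common prefix.

Round 1: C has alternatives sharing prefix 'a'. Introduce C': C → a C'
  Add: C' → e
  Add: C' → ε

No remaining common prefixes — done.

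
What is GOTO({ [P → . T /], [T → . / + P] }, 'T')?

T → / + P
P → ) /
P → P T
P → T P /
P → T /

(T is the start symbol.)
{ [P → T . /] }

GOTO(I, 'T') = CLOSURE({ [A → αX.β] : [A → α.Xβ] ∈ I, X = 'T' })

Items with dot before 'T', with the dot advanced:
  [P → . T /] → [P → T . /]
Closure adds nothing (no advanced item has the dot before a non-terminal).

GOTO = { [P → T . /] }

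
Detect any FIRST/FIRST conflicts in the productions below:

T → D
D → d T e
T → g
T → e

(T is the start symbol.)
No FIRST/FIRST conflicts.

FIRST sets of the non-terminals at (or reachable through a nullable prefix from) the front of some alternative:
  FIRST(D) = { 'd' }

Productions for T:
  T → D: FIRST = { 'd' }
  T → g: FIRST = { 'g' }
  T → e: FIRST = { 'e' }
D has only one production, so no FIRST/FIRST conflict is possible there.

All alternatives of each non-terminal have pairwise disjoint FIRST sets.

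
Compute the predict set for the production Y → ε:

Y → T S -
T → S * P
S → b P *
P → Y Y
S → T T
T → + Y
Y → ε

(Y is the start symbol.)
{ $, '*', '+', '-', 'b' }

PREDICT(Y → ε) = (FIRST(RHS) \ {ε}) ∪ (FOLLOW(Y) if ε ∈ FIRST(RHS), i.e. RHS ⇒* ε)
The right-hand side is ε (FIRST(ε) = { ε }), so the predict set is FOLLOW(Y) = { $, '*', '+', '-', 'b' }
PREDICT(Y → ε) = { $, '*', '+', '-', 'b' }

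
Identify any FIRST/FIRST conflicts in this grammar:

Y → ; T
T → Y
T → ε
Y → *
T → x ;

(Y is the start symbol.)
A FIRST/FIRST conflict occurs when two productions N → α and N → β for the same non-terminal have FIRST(α) ∩ FIRST(β) ≠ ∅ (with ε ∈ FIRST of a nullable right-hand side, so two nullable alternatives also conflict).

FIRST sets of the non-terminals at (or reachable through a nullable prefix from) the front of some alternative:
  FIRST(Y) = { '*', ';' }

Productions for Y:
  Y → ; T: FIRST = { ';' }
  Y → *: FIRST = { '*' }
Productions for T:
  T → Y: FIRST = { '*', ';' }
  T → ε: FIRST = { ε }
  T → x ;: FIRST = { 'x' }

All alternatives of each non-terminal have pairwise disjoint FIRST sets.

Answer: No FIRST/FIRST conflicts.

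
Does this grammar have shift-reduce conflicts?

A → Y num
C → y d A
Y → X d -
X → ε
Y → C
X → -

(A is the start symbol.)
Yes — I0: [X → .] vs [C → . y d A]; I7: [X → .] vs [C → . y d A]

A shift-reduce conflict occurs when an LR(0) state has both:
  - a complete (reduce) item [A → α .] (dot at the end), and
  - a shift item [B → β . c γ] (dot before a terminal).

Augment with A' → A and build the canonical LR(0) collection (I0 = CLOSURE({[A' → . A]}), then GOTO on every symbol after a dot until no new states appear). It has 12 states:
  I0: { [A → . Y num], [A' → . A], [C → . y d A], [X → . -], [X → .], [Y → . C], [Y → . X d -] }  — shift, reduce
  I1: { [X → - .] }  — reduce
  I2: { [A' → A .] }  — accept
  I3: { [Y → C .] }  — reduce
  I4: { [Y → X . d -] }  — shift
  I5: { [A → Y . num] }  — shift
  I6: { [C → y . d A] }  — shift
  I7: { [A → . Y num], [C → . y d A], [C → y d . A], [X → . -], [X → .], [Y → . C], [Y → . X d -] }  — shift, reduce
  I8: { [C → y d A .] }  — reduce
  I9: { [A → Y num .] }  — reduce
  I10: { [Y → X d . -] }  — shift
  I11: { [Y → X d - .] }  — reduce

I0 contains reduce item [X → .] and shift items [C → . y d A], [X → . -] — shift-reduce conflict.
I7 contains reduce item [X → .] and shift items [C → . y d A], [X → . -] — shift-reduce conflict.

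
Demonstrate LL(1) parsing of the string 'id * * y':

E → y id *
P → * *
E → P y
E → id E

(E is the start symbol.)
LL(1) parsing maintains a stack (initially the start symbol over $) and the input. At each step: if the stack top is a terminal, match it against the current input token; if it is a non-terminal N, replace it with the RHS of M[N, lookahead] (the unique production whose predict set contains the lookahead).

Stack is shown with the top on the left.

Stack    Input       Action
---------------------------
E $      id * * y $  output E → id E
id E $   id * * y $  match 'id'
E $      * * y $     output E → P y
P y $    * * y $     output P → * *
* * y $  * * y $     match '*'
* y $    * y $       match '*'
y $      y $         match 'y'
$        $           accept

The string is accepted.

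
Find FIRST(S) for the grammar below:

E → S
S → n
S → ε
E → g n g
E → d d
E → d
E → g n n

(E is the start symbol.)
{ 'n', ε }

From S → n:
  - n is a terminal: add 'n' and stop
From S → ε:
  - ε-production, so ε ∈ FIRST(S)

Collecting: FIRST(S) = { 'n', ε }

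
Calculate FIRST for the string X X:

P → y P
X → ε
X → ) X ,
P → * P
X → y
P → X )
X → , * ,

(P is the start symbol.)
{ ')', ',', 'y', ε }

FIRST sets of the non-terminals involved (from the grammar, by fixed-point iteration):
  FIRST(X) = { ')', ',', 'y', ε }

To compute FIRST(X X), process the symbols left to right:
Symbol X is a non-terminal. Add FIRST(X) \ {ε} = { ')', ',', 'y' }
X is nullable (ε ∈ FIRST(X)), continue to the next symbol.
Symbol X is a non-terminal. Add FIRST(X) \ {ε} = { ')', ',', 'y' }
X is nullable (ε ∈ FIRST(X)), continue to the next symbol.
All symbols are nullable, so ε is in the result.
FIRST(X X) = { ')', ',', 'y', ε }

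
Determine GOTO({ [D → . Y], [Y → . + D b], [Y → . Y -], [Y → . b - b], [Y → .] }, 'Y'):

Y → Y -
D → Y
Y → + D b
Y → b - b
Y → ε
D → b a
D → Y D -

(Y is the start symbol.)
{ [D → Y .], [Y → Y . -] }

GOTO(I, 'Y') = CLOSURE({ [A → αX.β] : [A → α.Xβ] ∈ I, X = 'Y' })

Items with dot before 'Y', with the dot advanced:
  [D → . Y] → [D → Y .]
  [Y → . Y -] → [Y → Y . -]
Closure adds nothing (no advanced item has the dot before a non-terminal).

GOTO = { [D → Y .], [Y → Y . -] }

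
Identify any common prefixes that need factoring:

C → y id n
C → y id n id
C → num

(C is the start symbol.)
Left-factoring is needed when two productions for the same non-terminal
share a common prefix on the right-hand side.

Productions for C:
  C → y id n
  C → y id n id
  C → num

Found common prefix 'y id n' in productions for C

Answer: Yes, C has productions with common prefix 'y id n'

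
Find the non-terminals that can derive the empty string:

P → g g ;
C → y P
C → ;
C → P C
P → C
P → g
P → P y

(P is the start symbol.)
None

There are no ε-productions, so no non-terminal can derive ε.
No non-terminals are nullable.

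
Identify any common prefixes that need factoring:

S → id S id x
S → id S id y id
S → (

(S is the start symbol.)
Left-factoring is needed when two productions for the same non-terminal
share a common prefix on the right-hand side.

Productions for S:
  S → id S id x
  S → id S id y id
  S → (

Found common prefix 'id S id' in productions for S

Answer: Yes, S has productions with common prefix 'id S id'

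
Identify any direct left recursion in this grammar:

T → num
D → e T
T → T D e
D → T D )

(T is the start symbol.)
Yes, T is left-recursive

T → num: starts with num
D → e T: starts with e
T → T D e: LEFT RECURSIVE (starts with T)
D → T D ): starts with T

The grammar has direct left recursion on: T.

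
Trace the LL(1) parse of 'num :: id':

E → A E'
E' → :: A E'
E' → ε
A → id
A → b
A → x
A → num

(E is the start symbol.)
LL(1) parsing maintains a stack (initially the start symbol over $) and the input. At each step: if the stack top is a terminal, match it against the current input token; if it is a non-terminal N, replace it with the RHS of M[N, lookahead] (the unique production whose predict set contains the lookahead).

Stack is shown with the top on the left.

Stack      Input        Action
------------------------------
E $        num :: id $  output E → A E'
A E' $     num :: id $  output A → num
num E' $   num :: id $  match 'num'
E' $       :: id $      output E' → :: A E'
:: A E' $  :: id $      match '::'
A E' $     id $         output A → id
id E' $    id $         match 'id'
E' $       $            output E' → ε
$          $            accept

The string is accepted.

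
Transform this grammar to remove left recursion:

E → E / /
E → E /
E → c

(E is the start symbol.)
E → c E'
E' → / / E'
E' → / E'
E' → ε

E is directly left-recursive. The standard transformation for
  A → A α₁ | ... | A α_m | β₁ | ... | β_n
is
  A  → β₁ A' | ... | β_n A'
  A' → α₁ A' | ... | α_m A' | ε

E → c becomes E → c E'
E → E / / becomes E' → / / E'
E → E / becomes E' → / E'
Add E' → ε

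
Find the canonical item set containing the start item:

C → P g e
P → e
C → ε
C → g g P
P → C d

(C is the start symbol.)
{ [C → . P g e], [C → . g g P], [C → .], [C' → . C], [P → . C d], [P → . e] }

First, augment the grammar with C' → C
I₀ = CLOSURE({ [C' → . C] }):
  [C' → . C] has the dot before C: add [C → . P g e], [C → .], [C → . g g P]
  [C → . P g e] has the dot before P: add [P → . e], [P → . C d]
No further items can be added.

I₀ = { [C → . P g e], [C → . g g P], [C → .], [C' → . C], [P → . C d], [P → . e] }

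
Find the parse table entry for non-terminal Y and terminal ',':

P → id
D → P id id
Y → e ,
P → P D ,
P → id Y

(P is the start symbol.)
Empty (error entry)

To find M[Y, ','], we find productions for Y where ',' is in the predict set (PREDICT(N → α) = (FIRST(α) \ {ε}) ∪ (FOLLOW(N) if α ⇒* ε)).

Y → e ,: PREDICT = { 'e' }

M[Y, ','] is empty (no production applies)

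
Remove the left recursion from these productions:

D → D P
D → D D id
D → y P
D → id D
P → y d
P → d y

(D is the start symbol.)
D is directly left-recursive. The standard transformation for
  A → A α₁ | ... | A α_m | β₁ | ... | β_n
is
  A  → β₁ A' | ... | β_n A'
  A' → α₁ A' | ... | α_m A' | ε

D → y P becomes D → y P D'
D → id D becomes D → id D D'
D → D P becomes D' → P D'
D → D D id becomes D' → D id D'
Add D' → ε

Productions for other non-terminals are unchanged:
  P → y d
  P → d y

Resulting grammar:
D → y P D'
D → id D D'
D' → P D'
D' → D id D'
D' → ε
P → y d
P → d y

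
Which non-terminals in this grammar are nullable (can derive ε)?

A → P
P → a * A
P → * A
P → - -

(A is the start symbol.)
A non-terminal is nullable if it can derive ε (the empty string): either it has an ε-production, or it has a production whose right-hand side consists entirely of nullable non-terminals.

There are no ε-productions, so no non-terminal can derive ε.
No non-terminals are nullable.

Answer: None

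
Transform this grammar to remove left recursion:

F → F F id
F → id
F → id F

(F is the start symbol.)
F → id F'
F → id F F'
F' → F id F'
F' → ε

F is directly left-recursive. The standard transformation for
  A → A α₁ | ... | A α_m | β₁ | ... | β_n
is
  A  → β₁ A' | ... | β_n A'
  A' → α₁ A' | ... | α_m A' | ε

F → id becomes F → id F'
F → id F becomes F → id F F'
F → F F id becomes F' → F id F'
Add F' → ε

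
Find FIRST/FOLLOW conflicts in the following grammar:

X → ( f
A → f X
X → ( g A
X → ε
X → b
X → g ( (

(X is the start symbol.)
No FIRST/FOLLOW conflicts.

A FIRST/FOLLOW conflict occurs when a non-terminal N has a nullable alternative N → β (β ⇒* ε) and another alternative N → α with FIRST(α) ∩ FOLLOW(N) ≠ ∅: on such a lookahead the parser cannot decide between expanding α and letting N vanish via β.

Nullable non-terminals: X.

X: nullable alternative(s) X → ε; FOLLOW(X) = { $ }
  X → ( f: FIRST \ {ε} = { '(' } — disjoint from FOLLOW(X)
  X → ( g A: FIRST \ {ε} = { '(' } — disjoint from FOLLOW(X)
  X → ε: FIRST \ {ε} = { } — this is the only nullable alternative, skip
  X → b: FIRST \ {ε} = { 'b' } — disjoint from FOLLOW(X)
  X → g ( (: FIRST \ {ε} = { 'g' } — disjoint from FOLLOW(X)

A has no nullable alternative, so no FIRST/FOLLOW check is needed there.

No FIRST/FOLLOW conflicts found.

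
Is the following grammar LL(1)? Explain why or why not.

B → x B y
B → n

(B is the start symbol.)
For B:
  PREDICT(B → x B y) = { 'x' }
  PREDICT(B → n) = { 'n' }

All predict sets are disjoint. The grammar IS LL(1).

Answer: Yes, the grammar is LL(1).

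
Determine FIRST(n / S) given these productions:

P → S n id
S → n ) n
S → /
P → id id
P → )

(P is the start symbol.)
{ 'n' }

To compute FIRST(n / S), process the symbols left to right:
Symbol n is a terminal. Add 'n' and stop.
FIRST(n / S) = { 'n' }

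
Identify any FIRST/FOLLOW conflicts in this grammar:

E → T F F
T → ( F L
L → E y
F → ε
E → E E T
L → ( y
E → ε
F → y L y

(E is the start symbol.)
Yes. E → T F F with FOLLOW(E) on { '(' }; E → E E T with FOLLOW(E) on { '(' }; F → y L y with FOLLOW(F) on { 'y' }

A FIRST/FOLLOW conflict occurs when a non-terminal N has a nullable alternative N → β (β ⇒* ε) and another alternative N → α with FIRST(α) ∩ FOLLOW(N) ≠ ∅: on such a lookahead the parser cannot decide between expanding α and letting N vanish via β.

Nullable non-terminals: E, F.
FIRST sets used below: FIRST(T) = { '(' }, FIRST(E) = { '(', ε }

E: nullable alternative(s) E → ε; FOLLOW(E) = { $, '(', 'y' }
  E → T F F: FIRST \ {ε} = { '(' } — overlaps FOLLOW(E) on { '(' }: CONFLICT
  E → E E T: FIRST \ {ε} = { '(' } — overlaps FOLLOW(E) on { '(' }: CONFLICT
  E → ε: FIRST \ {ε} = { } — this is the only nullable alternative, skip

F: nullable alternative(s) F → ε; FOLLOW(F) = { $, '(', 'y' }
  F → ε: FIRST \ {ε} = { } — this is the only nullable alternative, skip
  F → y L y: FIRST \ {ε} = { 'y' } — overlaps FOLLOW(F) on { 'y' }: CONFLICT

L, T have no nullable alternative, so no FIRST/FOLLOW check is needed there.

So the grammar has 3 FIRST/FOLLOW conflicts (marked CONFLICT above).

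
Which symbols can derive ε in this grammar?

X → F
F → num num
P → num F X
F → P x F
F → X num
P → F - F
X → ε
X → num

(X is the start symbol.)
A non-terminal is nullable if it can derive ε (the empty string): either it has an ε-production, or it has a production whose right-hand side consists entirely of nullable non-terminals.

ε-productions: X → ε
So X is immediately nullable.
No further non-terminal can be added: every production for the remaining non-terminals contains a terminal or a non-nullable non-terminal.
Nullable = { 'X' }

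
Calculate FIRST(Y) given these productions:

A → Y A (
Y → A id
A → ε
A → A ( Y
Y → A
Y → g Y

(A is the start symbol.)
{ '(', 'g', 'id', ε }

To compute FIRST(Y), examine every production with Y on the left-hand side, reading each right-hand side left to right until a non-nullable symbol is reached.

FIRST sets of the other non-terminals involved (by the same procedure, iterated to a fixed point):
  FIRST(A) = { '(', 'g', 'id', ε }

From Y → A id:
  - A is a non-terminal: add FIRST(A) \ {ε} = { '(', 'g', 'id' }
    A is nullable, so continue to the next symbol
  - id is a terminal: add 'id' and stop
From Y → A:
  - A is a non-terminal: add FIRST(A) \ {ε} = { '(', 'g', 'id' }
    A is nullable and nothing follows, so the whole right-hand side can vanish: ε ∈ FIRST(Y)
From Y → g Y:
  - g is a terminal: add 'g' and stop

Collecting: FIRST(Y) = { '(', 'g', 'id', ε }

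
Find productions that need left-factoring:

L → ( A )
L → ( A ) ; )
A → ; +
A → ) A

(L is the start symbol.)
Yes, L has productions with common prefix '( A )'

Left-factoring is needed when two productions for the same non-terminal
share a common prefix on the right-hand side.

Productions for L:
  L → ( A )
  L → ( A ) ; )
Productions for A:
  A → ; +
  A → ) A

Found common prefix '( A )' in productions for L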